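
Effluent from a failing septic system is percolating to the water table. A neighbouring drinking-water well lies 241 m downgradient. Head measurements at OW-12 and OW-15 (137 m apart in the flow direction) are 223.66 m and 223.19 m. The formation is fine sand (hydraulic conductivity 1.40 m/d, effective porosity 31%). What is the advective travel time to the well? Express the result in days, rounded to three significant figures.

Hydraulic gradient i = (223.66 − 223.19) / 137 = 0.47 / 137 = 0.003431
Specific discharge q = 1.40 × 0.003431 = 0.004803 m/d
v = Ki/n = 1.40·0.003431/0.31 = 0.01549 m/d
t = L / v = 241 / 0.01549 = 15560 d

15600 days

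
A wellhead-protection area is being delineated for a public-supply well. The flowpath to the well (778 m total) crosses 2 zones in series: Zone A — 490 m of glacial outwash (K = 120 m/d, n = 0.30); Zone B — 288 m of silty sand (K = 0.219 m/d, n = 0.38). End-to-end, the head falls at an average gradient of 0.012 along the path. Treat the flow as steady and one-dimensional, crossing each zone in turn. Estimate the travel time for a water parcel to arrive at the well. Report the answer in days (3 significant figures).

36200 days

Continuity: the same q passes through each zone, so ΔH = q·Σ(L_j/K_j) — the zones act as resistances in series.
Σ(L/K) = 490/120 + 288/0.219 = 4.083 + 1315 = 1319 d
K_eq = L_total / Σ(L/K) = 778 / 1319 = 0.5898 m/d
q = K_eq · i = 0.5898 × 0.012 = 0.007077 m/d (same in every zone)
Zone A: v = q/n = 0.007077/0.30 = 0.02359 m/d → t_A = 490/0.02359 = 20770 d
Zone B: v = q/n = 0.007077/0.38 = 0.01862 m/d → t_B = 288/0.01862 = 15460 d
Total t = 20770 + 15460 = 36230 d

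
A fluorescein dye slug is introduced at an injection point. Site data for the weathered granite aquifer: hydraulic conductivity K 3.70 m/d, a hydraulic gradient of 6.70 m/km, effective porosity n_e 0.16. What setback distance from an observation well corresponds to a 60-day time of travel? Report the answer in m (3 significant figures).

q = Ki = 3.70 × 0.0067 = 0.02479 m/d
Average linear velocity = 0.02479 / 0.16 = 0.1549 m/d
L = v × T = 0.1549 × 60 = 9.296 m

9.30 m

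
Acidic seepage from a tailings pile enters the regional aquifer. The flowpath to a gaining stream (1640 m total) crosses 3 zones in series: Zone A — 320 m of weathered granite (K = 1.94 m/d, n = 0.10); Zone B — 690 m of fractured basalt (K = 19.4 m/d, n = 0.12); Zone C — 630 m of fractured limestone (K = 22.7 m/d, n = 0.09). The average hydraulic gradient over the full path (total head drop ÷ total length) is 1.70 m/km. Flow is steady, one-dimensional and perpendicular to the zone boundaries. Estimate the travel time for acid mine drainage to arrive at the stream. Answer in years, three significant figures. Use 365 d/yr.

38.5 years

For zones in series the flux q is common to all zones; the equivalent conductivity is the harmonic (thickness-weighted) mean, K_eq = L_total / Σ(L_j/K_j).
Σ(L/K) = 320/1.94 + 690/19.4 + 630/22.7 = 164.9 + 35.57 + 27.75 = 228.3 d
K_eq = L_total / Σ(L/K) = 1640 / 228.3 = 7.185 m/d
q = K_eq · i = 7.185 × 0.0017 = 0.01221 m/d (same in every zone)
Zone A: v = q/n = 0.01221/0.10 = 0.1221 m/d → t_A = 320/0.1221 = 2620 d
Zone B: v = q/n = 0.01221/0.12 = 0.1018 m/d → t_B = 690/0.1018 = 6779 d
Zone C: v = q/n = 0.01221/0.09 = 0.1357 m/d → t_C = 630/0.1357 = 4642 d
Total t = 2620 + 6779 + 4642 = 14040 d
   = 14040 / 365 = 38.5 yr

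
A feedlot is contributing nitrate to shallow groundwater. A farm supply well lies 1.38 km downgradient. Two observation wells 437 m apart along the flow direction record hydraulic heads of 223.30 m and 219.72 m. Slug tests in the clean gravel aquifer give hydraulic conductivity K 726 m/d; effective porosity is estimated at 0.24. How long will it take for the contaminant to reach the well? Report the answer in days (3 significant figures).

55.7 days

Hydraulic gradient i = (223.30 − 219.72) / 437 = 3.58 / 437 = 0.008192
Darcy flux q = K·i = 726 × 0.008192 = 5.948 m/d
Seepage velocity v = q / n = 5.948 / 0.24 = 24.78 m/d
L = 1.38 km = 1380 m
t = L / v = 1380 / 24.78 = 55.69 d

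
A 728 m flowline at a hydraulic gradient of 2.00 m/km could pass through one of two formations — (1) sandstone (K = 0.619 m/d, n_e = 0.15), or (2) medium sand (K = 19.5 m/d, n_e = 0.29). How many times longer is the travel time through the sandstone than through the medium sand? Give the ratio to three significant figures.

Unit 1 (sandstone): v = 0.619×0.0020/0.15 = 0.008253 m/d, t = 728/0.008253 = 88210 d
Unit 2 (medium sand): v = 19.5×0.0020/0.29 = 0.1345 m/d, t = 728/0.1345 = 5413 d
t(sandstone) / t(medium sand) = 88210/5413 = 16.3

16.3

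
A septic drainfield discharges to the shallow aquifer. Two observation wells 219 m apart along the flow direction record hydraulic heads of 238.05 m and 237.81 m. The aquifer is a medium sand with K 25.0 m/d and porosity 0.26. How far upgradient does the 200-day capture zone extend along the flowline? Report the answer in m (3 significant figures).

Hydraulic gradient i = (238.05 − 237.81) / 219 = 0.24 / 219 = 0.001096
Specific discharge q = 25.0 × 0.001096 = 0.02740 m/d
v = Ki/n = 25.0·0.001096/0.26 = 0.1054 m/d
L = v × T = 0.1054 × 200 = 21.07 m

21.1 m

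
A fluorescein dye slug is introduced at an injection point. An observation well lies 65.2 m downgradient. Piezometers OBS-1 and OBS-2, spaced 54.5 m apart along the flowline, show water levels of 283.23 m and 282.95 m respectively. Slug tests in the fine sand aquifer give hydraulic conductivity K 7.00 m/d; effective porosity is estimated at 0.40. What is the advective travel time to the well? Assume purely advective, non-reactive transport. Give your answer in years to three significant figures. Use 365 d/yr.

Hydraulic gradient i = (283.23 − 282.95) / 54.5 = 0.28 / 54.5 = 0.005138
Darcy flux q = K·i = 7.00 × 0.005138 = 0.03596 m/d
Average linear velocity = 0.03596 / 0.40 = 0.08991 m/d
t = L / v = 65.2 / 0.08991 = 725.2 d
   = 725.2 / 365 = 1.99 yr

1.99 years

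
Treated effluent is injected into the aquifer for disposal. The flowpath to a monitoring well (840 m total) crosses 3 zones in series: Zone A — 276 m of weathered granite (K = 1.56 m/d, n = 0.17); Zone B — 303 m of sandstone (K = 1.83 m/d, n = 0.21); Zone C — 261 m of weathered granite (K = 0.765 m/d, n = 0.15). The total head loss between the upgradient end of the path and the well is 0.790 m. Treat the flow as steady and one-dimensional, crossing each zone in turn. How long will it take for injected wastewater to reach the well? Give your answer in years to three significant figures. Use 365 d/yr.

355 years

Steady 1-D flow in series ⇒ the Darcy flux q is identical in every zone and the zone head losses add (resistances L/K in series).
Σ(L/K) = 276/1.56 + 303/1.83 + 261/0.765 = 176.9 + 165.6 + 341.2 = 683.7 d
q = ΔH / Σ(L/K) = 0.790 / 683.7 = 0.001156 m/d (same in every zone)
Zone A: v = q/n = 0.001156/0.17 = 0.006797 m/d → t_A = 276/0.006797 = 40610 d
Zone B: v = q/n = 0.001156/0.21 = 0.005502 m/d → t_B = 303/0.005502 = 55070 d
Zone C: v = q/n = 0.001156/0.15 = 0.007703 m/d → t_C = 261/0.007703 = 33880 d
Total t = 40610 + 55070 + 33880 = 129600 d
   = 129600 / 365 = 355 yr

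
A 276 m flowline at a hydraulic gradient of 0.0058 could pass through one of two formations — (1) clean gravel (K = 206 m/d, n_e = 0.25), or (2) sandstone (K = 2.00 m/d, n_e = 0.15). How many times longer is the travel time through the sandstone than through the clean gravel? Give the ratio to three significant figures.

61.8

Unit 1 (clean gravel): v = 206×0.0058/0.25 = 4.779 m/d, t = 276/4.779 = 57.75 d
Unit 2 (sandstone): v = 2.00×0.0058/0.15 = 0.07733 m/d, t = 276/0.07733 = 3569 d
t(sandstone) / t(clean gravel) = 3569/57.75 = 61.8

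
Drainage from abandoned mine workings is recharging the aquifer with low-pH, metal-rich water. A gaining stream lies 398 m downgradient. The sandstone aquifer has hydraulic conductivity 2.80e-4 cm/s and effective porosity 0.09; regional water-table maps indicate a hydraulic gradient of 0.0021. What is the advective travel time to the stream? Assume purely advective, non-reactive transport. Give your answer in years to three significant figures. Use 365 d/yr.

193 years

K = 2.80e-4 cm/s × 864 = 0.2419 m/d
q = Ki = 0.2419 × 0.0021 = 5.080e-4 m/d
v = Ki/n = 0.2419·0.0021/0.09 = 0.005645 m/d
t = L / v = 398 / 0.005645 = 70510 d
   = 70510 / 365 = 193 yr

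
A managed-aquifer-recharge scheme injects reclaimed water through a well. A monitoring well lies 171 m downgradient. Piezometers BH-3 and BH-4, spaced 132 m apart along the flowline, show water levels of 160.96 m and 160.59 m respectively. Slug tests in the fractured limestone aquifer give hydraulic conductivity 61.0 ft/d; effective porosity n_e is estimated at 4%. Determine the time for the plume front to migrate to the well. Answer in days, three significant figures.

131 days

Hydraulic gradient i = (160.96 − 160.59) / 132 = 0.37 / 132 = 0.002803
K = 61.0 ft/d × 0.3048 = 18.59 m/d
q = Ki = 18.59 × 0.002803 = 0.05212 m/d
Average linear velocity = 0.05212 / 0.04 = 1.303 m/d
t = L / v = 171 / 1.303 = 131.2 d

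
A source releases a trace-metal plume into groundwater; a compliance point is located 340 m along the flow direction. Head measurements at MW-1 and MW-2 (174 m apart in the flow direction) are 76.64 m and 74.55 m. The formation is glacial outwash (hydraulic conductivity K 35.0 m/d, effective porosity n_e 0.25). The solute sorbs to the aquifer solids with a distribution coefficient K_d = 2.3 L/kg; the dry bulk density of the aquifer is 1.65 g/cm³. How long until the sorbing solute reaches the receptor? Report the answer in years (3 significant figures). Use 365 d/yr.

8.96 years

Hydraulic gradient i = (76.64 − 74.55) / 174 = 2.09 / 174 = 0.01201
Darcy flux q = K·i = 35.0 × 0.01201 = 0.4204 m/d
Average linear velocity = 0.4204 / 0.25 = 1.682 m/d
Retardation R = 1 + ρ_b·K_d/n = 1 + 1.65×2.3/0.25 = 16.18
Contaminant velocity v_c = v/R = 1.682/16.18 = 0.1039 m/d
t = L/v_c = 340/0.1039 = 3271 d
   = 3271/365 = 8.96 yr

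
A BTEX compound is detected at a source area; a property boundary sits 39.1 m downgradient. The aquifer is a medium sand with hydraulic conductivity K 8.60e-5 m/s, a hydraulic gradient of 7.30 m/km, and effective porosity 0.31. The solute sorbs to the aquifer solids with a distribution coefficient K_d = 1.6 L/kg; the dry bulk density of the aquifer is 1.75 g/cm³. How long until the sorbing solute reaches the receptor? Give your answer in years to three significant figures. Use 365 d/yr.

6.14 years

K = 8.60e-5 m/s × 86400 s/d = 7.430 m/d
q = Ki = 7.430 × 0.0073 = 0.05424 m/d
v_s = q/n_e = 0.05424/0.31 = 0.1750 m/d
Retardation R = 1 + ρ_b·K_d/n = 1 + 1.75×1.6/0.31 = 10.03
Contaminant velocity v_c = v/R = 0.1750/10.03 = 0.01744 m/d
t = L/v_c = 39.1/0.01744 = 2242 d
   = 2242/365 = 6.14 yr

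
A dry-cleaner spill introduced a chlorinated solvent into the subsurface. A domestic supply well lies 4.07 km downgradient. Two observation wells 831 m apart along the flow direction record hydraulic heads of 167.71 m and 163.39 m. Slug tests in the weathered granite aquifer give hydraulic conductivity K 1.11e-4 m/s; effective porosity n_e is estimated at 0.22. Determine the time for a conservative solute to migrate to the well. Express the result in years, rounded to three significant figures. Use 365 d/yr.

49.2 years

Hydraulic gradient i = (167.71 − 163.39) / 831 = 4.32 / 831 = 0.005199
K = 1.11e-4 m/s × 86400 s/d = 9.590 m/d
Darcy flux q = K·i = 9.590 × 0.005199 = 0.04986 m/d
Seepage velocity v = q / n = 0.04986 / 0.22 = 0.2266 m/d
L = 4.07 km = 4070 m
t = L / v = 4070 / 0.2266 = 17960 d
   = 17960 / 365 = 49.2 yr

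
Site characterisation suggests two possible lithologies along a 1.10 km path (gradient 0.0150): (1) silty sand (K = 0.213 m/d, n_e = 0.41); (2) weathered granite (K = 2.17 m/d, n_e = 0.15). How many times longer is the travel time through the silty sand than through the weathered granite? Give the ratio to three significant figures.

Unit 1 (silty sand): v = 0.213×0.015/0.41 = 0.007793 m/d, t = 1100/0.007793 = 141200 d
Unit 2 (weathered granite): v = 2.17×0.015/0.15 = 0.2170 m/d, t = 1100/0.2170 = 5069 d
t(silty sand) / t(weathered granite) = 141200/5069 = 27.8

27.8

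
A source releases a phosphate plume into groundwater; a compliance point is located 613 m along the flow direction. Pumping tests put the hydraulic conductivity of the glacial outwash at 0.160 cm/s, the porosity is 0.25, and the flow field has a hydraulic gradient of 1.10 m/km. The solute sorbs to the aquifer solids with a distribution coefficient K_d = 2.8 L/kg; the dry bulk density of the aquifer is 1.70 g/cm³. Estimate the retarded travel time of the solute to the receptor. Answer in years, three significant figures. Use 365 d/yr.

K = 0.160 cm/s × 864 = 138.2 m/d
q = Ki = 138.2 × 0.0011 = 0.1521 m/d
Average linear velocity = 0.1521 / 0.25 = 0.6083 m/d
Retardation R = 1 + ρ_b·K_d/n = 1 + 1.70×2.8/0.25 = 20.04
Contaminant velocity v_c = v/R = 0.6083/20.04 = 0.03035 m/d
t = L/v_c = 613/0.03035 = 20200 d
   = 20200/365 = 55.3 yr

55.3 years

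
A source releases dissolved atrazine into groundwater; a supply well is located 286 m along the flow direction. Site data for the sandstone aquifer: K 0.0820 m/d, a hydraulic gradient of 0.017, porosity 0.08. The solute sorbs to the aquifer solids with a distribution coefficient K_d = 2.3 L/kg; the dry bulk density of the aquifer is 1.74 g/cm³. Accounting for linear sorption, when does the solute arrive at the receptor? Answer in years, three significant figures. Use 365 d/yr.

Darcy flux q = K·i = 0.0820 × 0.017 = 0.001394 m/d
v = Ki/n = 0.0820·0.017/0.08 = 0.01743 m/d
Retardation R = 1 + ρ_b·K_d/n = 1 + 1.74×2.3/0.08 = 51.03
Contaminant velocity v_c = v/R = 0.01743/51.03 = 3.415e-4 m/d
t = L/v_c = 286/3.415e-4 = 837500 d
   = 837500/365 = 2290 yr

2290 years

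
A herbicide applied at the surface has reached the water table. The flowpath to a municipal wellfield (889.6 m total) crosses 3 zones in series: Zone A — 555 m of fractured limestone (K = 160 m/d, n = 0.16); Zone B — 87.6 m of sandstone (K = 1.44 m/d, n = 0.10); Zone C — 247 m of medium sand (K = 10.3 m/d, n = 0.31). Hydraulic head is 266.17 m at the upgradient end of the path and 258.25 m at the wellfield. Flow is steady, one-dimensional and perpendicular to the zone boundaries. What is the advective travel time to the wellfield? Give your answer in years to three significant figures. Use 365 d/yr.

5.32 years

Total head drop ΔH = 266.17 − 258.25 = 7.92 m
Continuity: the same q passes through each zone, so ΔH = q·Σ(L_j/K_j) — the zones act as resistances in series.
Σ(L/K) = 555/160 + 87.6/1.44 + 247/10.3 = 3.469 + 60.83 + 23.98 = 88.28 d
q = ΔH / Σ(L/K) = 7.92 / 88.28 = 0.08971 m/d (same in every zone)
Zone A: v = q/n = 0.08971/0.16 = 0.5607 m/d → t_A = 555/0.5607 = 989.8 d
Zone B: v = q/n = 0.08971/0.10 = 0.8971 m/d → t_B = 87.6/0.8971 = 97.65 d
Zone C: v = q/n = 0.08971/0.31 = 0.2894 m/d → t_C = 247/0.2894 = 853.5 d
Total t = 989.8 + 97.65 + 853.5 = 1941 d
   = 1941 / 365 = 5.32 yr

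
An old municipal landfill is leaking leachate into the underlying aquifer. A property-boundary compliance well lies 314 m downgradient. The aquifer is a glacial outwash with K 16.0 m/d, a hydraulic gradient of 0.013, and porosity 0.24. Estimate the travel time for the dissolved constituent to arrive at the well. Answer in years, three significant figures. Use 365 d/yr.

Darcy flux q = K·i = 16.0 × 0.013 = 0.2080 m/d
Average linear velocity = 0.2080 / 0.24 = 0.8667 m/d
t = L / v = 314 / 0.8667 = 362.3 d
   = 362.3 / 365 = 0.993 yr

0.993 years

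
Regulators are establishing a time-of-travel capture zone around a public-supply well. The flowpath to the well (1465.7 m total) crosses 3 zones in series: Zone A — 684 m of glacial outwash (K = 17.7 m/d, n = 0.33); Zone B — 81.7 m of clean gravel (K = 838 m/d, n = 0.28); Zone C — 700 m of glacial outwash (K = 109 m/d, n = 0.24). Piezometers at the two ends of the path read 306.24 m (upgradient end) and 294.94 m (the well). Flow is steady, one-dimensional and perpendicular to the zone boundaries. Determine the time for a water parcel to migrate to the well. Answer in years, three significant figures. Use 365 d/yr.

4.56 years

Total head drop ΔH = 306.24 − 294.94 = 11.30 m
Continuity: the same q passes through each zone, so ΔH = q·Σ(L_j/K_j) — the zones act as resistances in series.
Σ(L/K) = 684/17.7 + 81.7/838 + 700/109 = 38.64 + 0.09749 + 6.422 = 45.16 d
q = ΔH / Σ(L/K) = 11.30 / 45.16 = 0.2502 m/d (same in every zone)
Zone A: v = q/n = 0.2502/0.33 = 0.7582 m/d → t_A = 684/0.7582 = 902.2 d
Zone B: v = q/n = 0.2502/0.28 = 0.8936 m/d → t_B = 81.7/0.8936 = 91.43 d
Zone C: v = q/n = 0.2502/0.24 = 1.043 m/d → t_C = 700/1.043 = 671.5 d
Total t = 902.2 + 91.43 + 671.5 = 1665 d
   = 1665 / 365 = 4.56 yr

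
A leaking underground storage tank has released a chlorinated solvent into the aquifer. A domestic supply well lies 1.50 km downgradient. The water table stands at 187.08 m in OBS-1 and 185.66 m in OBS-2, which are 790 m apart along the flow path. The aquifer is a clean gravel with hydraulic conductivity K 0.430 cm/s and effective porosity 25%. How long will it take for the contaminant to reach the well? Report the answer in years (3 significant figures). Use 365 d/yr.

Hydraulic gradient i = (187.08 − 185.66) / 790 = 1.42 / 790 = 0.001797
K = 0.430 cm/s × 864 = 371.5 m/d
Specific discharge q = 371.5 × 0.001797 = 0.6678 m/d
v_s = q/n_e = 0.6678/0.25 = 2.671 m/d
L = 1.50 km = 1500 m
t = L / v = 1500 / 2.671 = 561.5 d
   = 561.5 / 365 = 1.54 yr

1.54 years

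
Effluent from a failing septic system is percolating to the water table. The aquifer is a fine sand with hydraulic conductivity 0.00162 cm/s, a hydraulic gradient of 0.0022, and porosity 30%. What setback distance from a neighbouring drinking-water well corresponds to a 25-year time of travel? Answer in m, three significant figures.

93.7 m

K = 0.00162 cm/s × 864 = 1.400 m/d
Darcy flux q = K·i = 1.400 × 0.0022 = 0.003079 m/d
v = Ki/n = 1.400·0.0022/0.30 = 0.01026 m/d
T = 25 yr × 365 = 9125 d
L = v × T = 0.01026 × 9125 = 93.66 m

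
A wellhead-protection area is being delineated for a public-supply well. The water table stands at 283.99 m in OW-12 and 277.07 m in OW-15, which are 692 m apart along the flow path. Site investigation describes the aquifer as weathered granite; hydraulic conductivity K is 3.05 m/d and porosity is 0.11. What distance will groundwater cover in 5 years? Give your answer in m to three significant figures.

Hydraulic gradient i = (283.99 − 277.07) / 692 = 6.92 / 692 = 0.01000
Specific discharge q = 3.05 × 0.01000 = 0.03050 m/d
Seepage velocity v = q / n = 0.03050 / 0.11 = 0.2773 m/d
T = 5 yr × 365 = 1825 d
L = v × T = 0.2773 × 1825 = 506.0 m

506 m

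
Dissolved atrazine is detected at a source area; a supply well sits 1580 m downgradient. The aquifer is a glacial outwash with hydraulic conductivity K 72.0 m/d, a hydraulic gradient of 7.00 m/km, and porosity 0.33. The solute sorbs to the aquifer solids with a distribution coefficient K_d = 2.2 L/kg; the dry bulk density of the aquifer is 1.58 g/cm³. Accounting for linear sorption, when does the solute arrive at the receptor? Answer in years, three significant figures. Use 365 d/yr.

32.7 years

Darcy flux q = K·i = 72.0 × 0.0070 = 0.5040 m/d
v = Ki/n = 72.0·0.0070/0.33 = 1.527 m/d
Retardation R = 1 + ρ_b·K_d/n = 1 + 1.58×2.2/0.33 = 11.53
Contaminant velocity v_c = v/R = 1.527/11.53 = 0.1324 m/d
t = L/v_c = 1580/0.1324 = 11930 d
   = 11930/365 = 32.7 yr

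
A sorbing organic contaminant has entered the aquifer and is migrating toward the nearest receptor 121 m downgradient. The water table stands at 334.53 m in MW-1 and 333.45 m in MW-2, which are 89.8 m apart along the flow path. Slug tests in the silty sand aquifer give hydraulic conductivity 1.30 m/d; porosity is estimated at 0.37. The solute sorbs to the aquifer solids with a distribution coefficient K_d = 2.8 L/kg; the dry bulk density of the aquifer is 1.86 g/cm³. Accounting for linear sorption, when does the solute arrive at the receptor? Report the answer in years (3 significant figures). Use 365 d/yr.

118 years

Hydraulic gradient i = (334.53 − 333.45) / 89.8 = 1.08 / 89.8 = 0.01203
q = Ki = 1.30 × 0.01203 = 0.01563 m/d
Seepage velocity v = q / n = 0.01563 / 0.37 = 0.04226 m/d
Retardation R = 1 + ρ_b·K_d/n = 1 + 1.86×2.8/0.37 = 15.08
Contaminant velocity v_c = v/R = 0.04226/15.08 = 0.002803 m/d
t = L/v_c = 121/0.002803 = 43170 d
   = 43170/365 = 118 yr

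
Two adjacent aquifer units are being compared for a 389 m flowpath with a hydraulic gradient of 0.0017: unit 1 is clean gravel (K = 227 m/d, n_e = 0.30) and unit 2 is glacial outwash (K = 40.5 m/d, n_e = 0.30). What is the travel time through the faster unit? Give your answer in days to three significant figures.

302 days

Unit 1 (clean gravel): v = 227×0.0017/0.30 = 1.286 m/d, t = 389/1.286 = 302.4 d
Unit 2 (glacial outwash): v = 40.5×0.0017/0.30 = 0.2295 m/d, t = 389/0.2295 = 1695 d
Faster unit: t = 302 d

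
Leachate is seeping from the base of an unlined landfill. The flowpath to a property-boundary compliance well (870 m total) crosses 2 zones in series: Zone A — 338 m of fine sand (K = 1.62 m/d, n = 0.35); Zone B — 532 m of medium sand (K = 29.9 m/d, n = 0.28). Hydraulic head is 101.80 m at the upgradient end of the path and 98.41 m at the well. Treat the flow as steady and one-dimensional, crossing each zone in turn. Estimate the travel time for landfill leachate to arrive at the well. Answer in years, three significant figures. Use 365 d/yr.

48.9 years

Total head drop ΔH = 101.80 − 98.41 = 3.39 m
Steady 1-D flow in series ⇒ the Darcy flux q is identical in every zone and the zone head losses add (resistances L/K in series).
Σ(L/K) = 338/1.62 + 532/29.9 = 208.6 + 17.79 = 226.4 d
q = ΔH / Σ(L/K) = 3.39 / 226.4 = 0.01497 m/d (same in every zone)
Zone A: v = q/n = 0.01497/0.35 = 0.04277 m/d → t_A = 338/0.04277 = 7902 d
Zone B: v = q/n = 0.01497/0.28 = 0.05347 m/d → t_B = 532/0.05347 = 9950 d
Total t = 7902 + 9950 = 17850 d
   = 17850 / 365 = 48.9 yr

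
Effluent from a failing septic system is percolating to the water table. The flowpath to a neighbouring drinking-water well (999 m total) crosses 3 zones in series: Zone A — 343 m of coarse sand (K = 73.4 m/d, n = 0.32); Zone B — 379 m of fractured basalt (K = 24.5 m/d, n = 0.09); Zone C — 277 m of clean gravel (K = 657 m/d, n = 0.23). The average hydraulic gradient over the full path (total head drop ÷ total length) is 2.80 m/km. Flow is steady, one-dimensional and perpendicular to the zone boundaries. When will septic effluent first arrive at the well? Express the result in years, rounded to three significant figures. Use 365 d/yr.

4.18 years

For zones in series the flux q is common to all zones; the equivalent conductivity is the harmonic (thickness-weighted) mean, K_eq = L_total / Σ(L_j/K_j).
Σ(L/K) = 343/73.4 + 379/24.5 + 277/657 = 4.673 + 15.47 + 0.4216 = 20.56 d
K_eq = L_total / Σ(L/K) = 999 / 20.56 = 48.58 m/d
q = K_eq · i = 48.58 × 0.0028 = 0.1360 m/d (same in every zone)
Zone A: v = q/n = 0.1360/0.32 = 0.4251 m/d → t_A = 343/0.4251 = 806.9 d
Zone B: v = q/n = 0.1360/0.09 = 1.511 m/d → t_B = 379/1.511 = 250.8 d
Zone C: v = q/n = 0.1360/0.23 = 0.5914 m/d → t_C = 277/0.5914 = 468.4 d
Total t = 806.9 + 250.8 + 468.4 = 1526 d
   = 1526 / 365 = 4.18 yr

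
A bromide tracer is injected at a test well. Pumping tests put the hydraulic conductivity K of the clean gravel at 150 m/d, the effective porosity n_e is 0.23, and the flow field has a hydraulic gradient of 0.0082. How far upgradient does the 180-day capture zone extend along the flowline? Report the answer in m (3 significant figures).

963 m

q = Ki = 150 × 0.0082 = 1.230 m/d
v = Ki/n = 150·0.0082/0.23 = 5.348 m/d
L = v × T = 5.348 × 180 = 962.6 m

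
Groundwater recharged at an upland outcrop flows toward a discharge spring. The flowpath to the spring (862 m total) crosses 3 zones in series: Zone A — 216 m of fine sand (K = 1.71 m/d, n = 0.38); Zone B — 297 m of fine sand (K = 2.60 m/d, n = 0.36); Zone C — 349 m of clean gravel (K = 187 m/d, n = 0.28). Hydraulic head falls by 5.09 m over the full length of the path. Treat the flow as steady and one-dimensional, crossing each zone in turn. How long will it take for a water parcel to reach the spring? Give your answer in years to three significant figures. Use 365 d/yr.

Steady 1-D flow in series ⇒ the Darcy flux q is identical in every zone and the zone head losses add (resistances L/K in series).
Σ(L/K) = 216/1.71 + 297/2.60 + 349/187 = 126.3 + 114.2 + 1.866 = 242.4 d
q = ΔH / Σ(L/K) = 5.09 / 242.4 = 0.02100 m/d (same in every zone)
Zone A: v = q/n = 0.02100/0.38 = 0.05526 m/d → t_A = 216/0.05526 = 3909 d
Zone B: v = q/n = 0.02100/0.36 = 0.05833 m/d → t_B = 297/0.05833 = 5092 d
Zone C: v = q/n = 0.02100/0.28 = 0.07499 m/d → t_C = 349/0.07499 = 4654 d
Total t = 3909 + 5092 + 4654 = 13660 d
   = 13660 / 365 = 37.4 yr

37.4 years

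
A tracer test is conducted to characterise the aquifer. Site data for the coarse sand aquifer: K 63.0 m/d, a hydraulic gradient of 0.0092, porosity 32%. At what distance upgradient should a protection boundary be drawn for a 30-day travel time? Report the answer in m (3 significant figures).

54.3 m

q = Ki = 63.0 × 0.0092 = 0.5796 m/d
Seepage velocity v = q / n = 0.5796 / 0.32 = 1.811 m/d
L = v × T = 1.811 × 30 = 54.34 m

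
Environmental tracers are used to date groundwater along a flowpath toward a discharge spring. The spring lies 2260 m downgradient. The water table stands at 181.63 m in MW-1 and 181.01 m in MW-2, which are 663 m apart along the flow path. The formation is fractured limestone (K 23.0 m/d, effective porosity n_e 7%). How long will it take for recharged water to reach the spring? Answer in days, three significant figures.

7360 days

Hydraulic gradient i = (181.63 − 181.01) / 663 = 0.62 / 663 = 9.351e-4
Darcy flux q = K·i = 23.0 × 9.351e-4 = 0.02151 m/d
v_s = q/n_e = 0.02151/0.07 = 0.3073 m/d
t = L / v = 2260 / 0.3073 = 7355 d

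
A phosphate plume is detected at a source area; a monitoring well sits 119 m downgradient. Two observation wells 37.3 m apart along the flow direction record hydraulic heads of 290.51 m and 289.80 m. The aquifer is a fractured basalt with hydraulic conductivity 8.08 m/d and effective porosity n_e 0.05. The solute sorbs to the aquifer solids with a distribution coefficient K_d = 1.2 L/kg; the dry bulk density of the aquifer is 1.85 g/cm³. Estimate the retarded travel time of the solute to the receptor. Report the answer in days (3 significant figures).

1760 days

Hydraulic gradient i = (290.51 − 289.80) / 37.3 = 0.71 / 37.3 = 0.01903
Darcy flux q = K·i = 8.08 × 0.01903 = 0.1538 m/d
v_s = q/n_e = 0.1538/0.05 = 3.076 m/d
Retardation R = 1 + ρ_b·K_d/n = 1 + 1.85×1.2/0.05 = 45.40
Contaminant velocity v_c = v/R = 3.076/45.40 = 0.06775 m/d
t = L/v_c = 119/0.06775 = 1756 d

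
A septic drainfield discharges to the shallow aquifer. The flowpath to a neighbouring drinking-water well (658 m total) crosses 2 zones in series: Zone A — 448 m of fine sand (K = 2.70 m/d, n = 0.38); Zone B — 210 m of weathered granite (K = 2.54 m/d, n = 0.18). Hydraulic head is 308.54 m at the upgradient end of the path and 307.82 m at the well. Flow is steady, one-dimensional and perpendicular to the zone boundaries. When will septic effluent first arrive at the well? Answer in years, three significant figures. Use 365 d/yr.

197 years

Total head drop ΔH = 308.54 − 307.82 = 0.72 m
Continuity: the same q passes through each zone, so ΔH = q·Σ(L_j/K_j) — the zones act as resistances in series.
Σ(L/K) = 448/2.70 + 210/2.54 = 165.9 + 82.68 = 248.6 d
q = ΔH / Σ(L/K) = 0.72 / 248.6 = 0.002896 m/d (same in every zone)
Zone A: v = q/n = 0.002896/0.38 = 0.007622 m/d → t_A = 448/0.007622 = 58780 d
Zone B: v = q/n = 0.002896/0.18 = 0.01609 m/d → t_B = 210/0.01609 = 13050 d
Total t = 58780 + 13050 = 71830 d
   = 71830 / 365 = 197 yr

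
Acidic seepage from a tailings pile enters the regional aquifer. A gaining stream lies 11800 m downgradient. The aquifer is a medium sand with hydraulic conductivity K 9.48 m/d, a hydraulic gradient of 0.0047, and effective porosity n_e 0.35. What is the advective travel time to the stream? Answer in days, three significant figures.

q = Ki = 9.48 × 0.0047 = 0.04456 m/d
v = Ki/n = 9.48·0.0047/0.35 = 0.1273 m/d
t = L / v = 11800 / 0.1273 = 92690 d

92700 days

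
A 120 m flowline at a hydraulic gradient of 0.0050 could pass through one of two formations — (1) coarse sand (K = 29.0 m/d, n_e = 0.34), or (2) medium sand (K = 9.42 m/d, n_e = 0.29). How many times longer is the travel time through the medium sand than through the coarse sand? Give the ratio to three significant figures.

Unit 1 (coarse sand): v = 29.0×0.0050/0.34 = 0.4265 m/d, t = 120/0.4265 = 281.4 d
Unit 2 (medium sand): v = 9.42×0.0050/0.29 = 0.1624 m/d, t = 120/0.1624 = 738.9 d
t(medium sand) / t(coarse sand) = 738.9/281.4 = 2.63

2.63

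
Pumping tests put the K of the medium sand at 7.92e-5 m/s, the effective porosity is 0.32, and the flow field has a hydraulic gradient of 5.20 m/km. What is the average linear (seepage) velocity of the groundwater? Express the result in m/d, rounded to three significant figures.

0.111 m/d

K = 7.92e-5 m/s × 86400 s/d = 6.843 m/d
Darcy flux q = K·i = 6.843 × 0.0052 = 0.03558 m/d
v = Ki/n = 6.843·0.0052/0.32 = 0.1112 m/d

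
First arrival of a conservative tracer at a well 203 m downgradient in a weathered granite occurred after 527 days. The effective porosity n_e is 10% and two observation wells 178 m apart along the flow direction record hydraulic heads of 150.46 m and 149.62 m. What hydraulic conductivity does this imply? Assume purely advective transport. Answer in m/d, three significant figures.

8.16 m/d

Hydraulic gradient i = (150.46 − 149.62) / 178 = 0.84 / 178 = 0.004719
v = L / t = 203 / 527 = 0.3852 m/d
K = v · n / i = 0.3852 × 0.10 / 0.004719 = 8.16 m/d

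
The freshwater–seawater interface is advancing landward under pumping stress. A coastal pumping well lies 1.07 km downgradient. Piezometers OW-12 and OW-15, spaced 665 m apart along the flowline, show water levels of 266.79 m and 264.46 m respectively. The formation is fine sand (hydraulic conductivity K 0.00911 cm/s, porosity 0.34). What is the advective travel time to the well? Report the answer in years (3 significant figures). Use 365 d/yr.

Hydraulic gradient i = (266.79 − 264.46) / 665 = 2.33 / 665 = 0.003504
K = 0.00911 cm/s × 864 = 7.871 m/d
q = Ki = 7.871 × 0.003504 = 0.02758 m/d
Average linear velocity = 0.02758 / 0.34 = 0.08111 m/d
L = 1.07 km = 1070 m
t = L / v = 1070 / 0.08111 = 13190 d
   = 13190 / 365 = 36.1 yr

36.1 years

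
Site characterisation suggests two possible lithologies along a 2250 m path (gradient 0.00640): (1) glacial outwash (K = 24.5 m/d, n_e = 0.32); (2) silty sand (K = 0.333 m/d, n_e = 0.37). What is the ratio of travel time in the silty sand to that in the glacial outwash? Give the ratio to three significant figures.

Unit 1 (glacial outwash): v = 24.5×0.0064/0.32 = 0.4900 m/d, t = 2250/0.4900 = 4592 d
Unit 2 (silty sand): v = 0.333×0.0064/0.37 = 0.005760 m/d, t = 2250/0.005760 = 390600 d
t(silty sand) / t(glacial outwash) = 390600/4592 = 85.1

85.1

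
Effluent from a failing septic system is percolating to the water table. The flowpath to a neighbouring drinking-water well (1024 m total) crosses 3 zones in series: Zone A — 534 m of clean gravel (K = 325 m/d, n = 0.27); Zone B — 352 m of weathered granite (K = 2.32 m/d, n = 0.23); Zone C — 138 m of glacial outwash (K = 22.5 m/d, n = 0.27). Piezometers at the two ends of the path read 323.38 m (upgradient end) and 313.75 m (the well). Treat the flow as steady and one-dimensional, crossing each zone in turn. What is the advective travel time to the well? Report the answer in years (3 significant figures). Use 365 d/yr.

Total head drop ΔH = 323.38 − 313.75 = 9.63 m
Continuity: the same q passes through each zone, so ΔH = q·Σ(L_j/K_j) — the zones act as resistances in series.
Σ(L/K) = 534/325 + 352/2.32 + 138/22.5 = 1.643 + 151.7 + 6.133 = 159.5 d
q = ΔH / Σ(L/K) = 9.63 / 159.5 = 0.06038 m/d (same in every zone)
Zone A: v = q/n = 0.06038/0.27 = 0.2236 m/d → t_A = 534/0.2236 = 2388 d
Zone B: v = q/n = 0.06038/0.23 = 0.2625 m/d → t_B = 352/0.2625 = 1341 d
Zone C: v = q/n = 0.06038/0.27 = 0.2236 m/d → t_C = 138/0.2236 = 617.1 d
Total t = 2388 + 1341 + 617.1 = 4346 d
   = 4346 / 365 = 11.9 yr

11.9 years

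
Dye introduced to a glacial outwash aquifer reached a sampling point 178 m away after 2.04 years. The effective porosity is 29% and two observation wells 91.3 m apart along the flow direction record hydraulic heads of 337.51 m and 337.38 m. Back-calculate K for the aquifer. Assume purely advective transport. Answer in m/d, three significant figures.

Hydraulic gradient i = (337.51 − 337.38) / 91.3 = 0.13 / 91.3 = 0.001424
t = 2.04 years = 744.6 d
v = L / t = 178 / 744.6 = 0.2391 m/d
K = v · n / i = 0.2391 × 0.29 / 0.001424 = 48.7 m/d

48.7 m/d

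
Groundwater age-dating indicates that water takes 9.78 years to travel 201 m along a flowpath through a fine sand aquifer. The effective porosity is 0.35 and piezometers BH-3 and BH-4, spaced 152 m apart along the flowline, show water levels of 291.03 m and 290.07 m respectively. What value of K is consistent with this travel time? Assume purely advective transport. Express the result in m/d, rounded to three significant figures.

3.12 m/d

Hydraulic gradient i = (291.03 − 290.07) / 152 = 0.96 / 152 = 0.006316
t = 9.78 years = 3570 d
v = L / t = 201 / 3570 = 0.05631 m/d
K = v · n / i = 0.05631 × 0.35 / 0.006316 = 3.12 m/d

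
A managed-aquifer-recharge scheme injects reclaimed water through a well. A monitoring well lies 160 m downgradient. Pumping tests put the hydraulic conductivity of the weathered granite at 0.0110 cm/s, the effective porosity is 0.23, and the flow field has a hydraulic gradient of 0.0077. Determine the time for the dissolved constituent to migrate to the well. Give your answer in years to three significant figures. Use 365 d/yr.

1.38 years

K = 0.0110 cm/s × 864 = 9.504 m/d
Darcy flux q = K·i = 9.504 × 0.0077 = 0.07318 m/d
Average linear velocity = 0.07318 / 0.23 = 0.3182 m/d
t = L / v = 160 / 0.3182 = 502.9 d
   = 502.9 / 365 = 1.38 yr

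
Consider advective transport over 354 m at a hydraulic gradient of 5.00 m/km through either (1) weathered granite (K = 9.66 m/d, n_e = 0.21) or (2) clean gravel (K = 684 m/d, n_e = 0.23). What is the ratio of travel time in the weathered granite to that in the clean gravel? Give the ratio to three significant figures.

Unit 1 (weathered granite): v = 9.66×0.0050/0.21 = 0.2300 m/d, t = 354/0.2300 = 1539 d
Unit 2 (clean gravel): v = 684×0.0050/0.23 = 14.87 m/d, t = 354/14.87 = 23.81 d
t(weathered granite) / t(clean gravel) = 1539/23.81 = 64.7

64.7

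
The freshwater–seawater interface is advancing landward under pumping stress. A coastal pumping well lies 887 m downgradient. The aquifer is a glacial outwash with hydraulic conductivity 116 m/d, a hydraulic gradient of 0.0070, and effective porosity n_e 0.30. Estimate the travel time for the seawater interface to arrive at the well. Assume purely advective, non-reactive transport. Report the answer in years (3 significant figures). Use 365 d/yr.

Specific discharge q = 116 × 0.0070 = 0.8120 m/d
v = Ki/n = 116·0.0070/0.30 = 2.707 m/d
t = L / v = 887 / 2.707 = 327.7 d
   = 327.7 / 365 = 0.898 yr

0.898 years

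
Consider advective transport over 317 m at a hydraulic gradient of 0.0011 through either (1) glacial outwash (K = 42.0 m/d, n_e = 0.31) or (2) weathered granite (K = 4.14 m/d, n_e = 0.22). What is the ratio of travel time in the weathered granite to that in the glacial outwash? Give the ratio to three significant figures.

Unit 1 (glacial outwash): v = 42.0×0.0011/0.31 = 0.1490 m/d, t = 317/0.1490 = 2127 d
Unit 2 (weathered granite): v = 4.14×0.0011/0.22 = 0.02070 m/d, t = 317/0.02070 = 15310 d
t(weathered granite) / t(glacial outwash) = 15310/2127 = 7.20

7.20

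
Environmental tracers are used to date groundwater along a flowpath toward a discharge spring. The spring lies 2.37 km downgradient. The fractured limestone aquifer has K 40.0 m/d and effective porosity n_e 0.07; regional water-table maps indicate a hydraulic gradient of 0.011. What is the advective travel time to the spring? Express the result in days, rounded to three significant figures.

377 days

q = Ki = 40.0 × 0.011 = 0.4400 m/d
v_s = q/n_e = 0.4400/0.07 = 6.286 m/d
L = 2.37 km = 2370 m
t = L / v = 2370 / 6.286 = 377.0 d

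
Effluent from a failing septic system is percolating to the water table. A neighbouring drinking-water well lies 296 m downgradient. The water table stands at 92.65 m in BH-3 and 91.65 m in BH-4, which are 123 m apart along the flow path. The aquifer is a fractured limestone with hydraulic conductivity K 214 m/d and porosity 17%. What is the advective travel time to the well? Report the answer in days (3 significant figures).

28.9 days

Hydraulic gradient i = (92.65 − 91.65) / 123 = 1.00 / 123 = 0.008130
Darcy flux q = K·i = 214 × 0.008130 = 1.740 m/d
Average linear velocity = 1.740 / 0.17 = 10.23 m/d
t = L / v = 296 / 10.23 = 28.92 d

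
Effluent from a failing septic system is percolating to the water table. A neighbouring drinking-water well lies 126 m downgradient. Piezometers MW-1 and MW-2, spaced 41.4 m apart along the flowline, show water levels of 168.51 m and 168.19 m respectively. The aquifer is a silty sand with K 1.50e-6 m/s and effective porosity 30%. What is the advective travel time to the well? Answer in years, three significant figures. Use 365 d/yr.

103 years

Hydraulic gradient i = (168.51 − 168.19) / 41.4 = 0.32 / 41.4 = 0.007729
K = 1.50e-6 m/s × 86400 s/d = 0.1296 m/d
Specific discharge q = 0.1296 × 0.007729 = 0.001002 m/d
v = Ki/n = 0.1296·0.007729/0.30 = 0.003339 m/d
t = L / v = 126 / 0.003339 = 37730 d
   = 37730 / 365 = 103 yr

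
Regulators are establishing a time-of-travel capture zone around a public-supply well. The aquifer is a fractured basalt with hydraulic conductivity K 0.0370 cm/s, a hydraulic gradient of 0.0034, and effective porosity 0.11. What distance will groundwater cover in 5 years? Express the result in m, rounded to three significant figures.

K = 0.0370 cm/s × 864 = 31.97 m/d
Specific discharge q = 31.97 × 0.0034 = 0.1087 m/d
Average linear velocity = 0.1087 / 0.11 = 0.9881 m/d
T = 5 yr × 365 = 1825 d
L = v × T = 0.9881 × 1825 = 1803 m

1800 m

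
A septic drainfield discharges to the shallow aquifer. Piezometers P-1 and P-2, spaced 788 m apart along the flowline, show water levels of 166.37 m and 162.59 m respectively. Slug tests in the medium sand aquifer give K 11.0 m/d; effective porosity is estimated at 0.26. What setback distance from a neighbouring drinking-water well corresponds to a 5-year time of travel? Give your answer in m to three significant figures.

Hydraulic gradient i = (166.37 − 162.59) / 788 = 3.78 / 788 = 0.004797
Specific discharge q = 11.0 × 0.004797 = 0.05277 m/d
v_s = q/n_e = 0.05277/0.26 = 0.2029 m/d
T = 5 yr × 365 = 1825 d
L = v × T = 0.2029 × 1825 = 370.4 m

370 m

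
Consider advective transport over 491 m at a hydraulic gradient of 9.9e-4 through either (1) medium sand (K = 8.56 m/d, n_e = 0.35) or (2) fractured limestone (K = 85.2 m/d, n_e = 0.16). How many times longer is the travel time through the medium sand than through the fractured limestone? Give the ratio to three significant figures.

21.8

Unit 1 (medium sand): v = 8.56×9.9e-4/0.35 = 0.02421 m/d, t = 491/0.02421 = 20280 d
Unit 2 (fractured limestone): v = 85.2×9.9e-4/0.16 = 0.5272 m/d, t = 491/0.5272 = 931.4 d
t(medium sand) / t(fractured limestone) = 20280/931.4 = 21.8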